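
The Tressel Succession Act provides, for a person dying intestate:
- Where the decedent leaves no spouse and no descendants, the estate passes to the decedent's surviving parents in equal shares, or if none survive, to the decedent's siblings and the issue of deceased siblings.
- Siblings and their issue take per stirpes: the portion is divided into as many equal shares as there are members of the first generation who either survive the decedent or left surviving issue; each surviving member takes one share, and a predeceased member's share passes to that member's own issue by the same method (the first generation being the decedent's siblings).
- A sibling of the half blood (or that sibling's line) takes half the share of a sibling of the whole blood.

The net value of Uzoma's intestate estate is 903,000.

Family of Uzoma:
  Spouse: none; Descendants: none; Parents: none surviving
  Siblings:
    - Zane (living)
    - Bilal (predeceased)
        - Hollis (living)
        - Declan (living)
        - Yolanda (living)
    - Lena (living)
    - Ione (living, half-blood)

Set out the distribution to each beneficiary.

Zane: 258,000; Hollis: 86,000; Declan: 86,000; Yolanda: 86,000; Lena: 258,000; Ione: 129,000

The entire 903,000 passes to the siblings and their issue.
Counting each half-blood sibling's line as half a unit, there are 7/2 units in 903,000, so one unit is 258,000. Whole-blood lines (Zane, Bilal, and Lena) take 258,000 each; half-blood lines (Ione) take 129,000 each.
Bilal's share (258,000) is divided into 3 shares of 86,000: Hollis, Declan, and Yolanda each take 86,000.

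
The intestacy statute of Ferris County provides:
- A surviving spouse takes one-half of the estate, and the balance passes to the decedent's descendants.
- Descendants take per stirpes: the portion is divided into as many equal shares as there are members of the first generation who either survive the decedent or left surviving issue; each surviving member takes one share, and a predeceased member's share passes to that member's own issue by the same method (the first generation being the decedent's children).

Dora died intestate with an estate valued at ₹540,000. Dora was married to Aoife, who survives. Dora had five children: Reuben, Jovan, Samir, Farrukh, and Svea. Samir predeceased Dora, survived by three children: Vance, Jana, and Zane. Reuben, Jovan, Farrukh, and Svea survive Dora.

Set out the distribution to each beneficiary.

Aoife: ₹270,000; Reuben: ₹54,000; Jovan: ₹54,000; Vance: ₹18,000; Jana: ₹18,000; Zane: ₹18,000; Farrukh: ₹54,000; Svea: ₹54,000

Aoife takes one-half of ₹540,000 = ₹270,000. The remaining ₹270,000 passes to the descendants.
The descendants' portion (₹270,000) is divided into 5 shares of ₹54,000: Reuben, Jovan, Farrukh, and Svea each take ₹54,000; Samir's ₹54,000 share passes to Samir's issue.
Samir's share (₹54,000) is divided into 3 shares of ₹18,000: Vance, Jana, and Zane each take ₹18,000.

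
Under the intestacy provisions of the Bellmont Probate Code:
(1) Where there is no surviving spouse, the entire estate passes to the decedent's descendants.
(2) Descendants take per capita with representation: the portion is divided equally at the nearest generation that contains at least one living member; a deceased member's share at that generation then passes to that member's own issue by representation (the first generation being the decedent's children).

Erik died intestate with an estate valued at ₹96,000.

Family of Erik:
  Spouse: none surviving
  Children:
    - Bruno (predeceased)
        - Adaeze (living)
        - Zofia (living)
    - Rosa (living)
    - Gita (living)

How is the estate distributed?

Adaeze: ₹16,000; Zofia: ₹16,000; Rosa: ₹32,000; Gita: ₹32,000

The entire ₹96,000 passes to the descendants.
That amount (₹96,000) is divided into 3 shares of ₹32,000: Rosa and Gita each take ₹32,000; Bruno's ₹32,000 share passes to Bruno's issue.
Bruno's share (₹32,000) is divided into 2 shares of ₹16,000: Adaeze and Zofia each take ₹16,000.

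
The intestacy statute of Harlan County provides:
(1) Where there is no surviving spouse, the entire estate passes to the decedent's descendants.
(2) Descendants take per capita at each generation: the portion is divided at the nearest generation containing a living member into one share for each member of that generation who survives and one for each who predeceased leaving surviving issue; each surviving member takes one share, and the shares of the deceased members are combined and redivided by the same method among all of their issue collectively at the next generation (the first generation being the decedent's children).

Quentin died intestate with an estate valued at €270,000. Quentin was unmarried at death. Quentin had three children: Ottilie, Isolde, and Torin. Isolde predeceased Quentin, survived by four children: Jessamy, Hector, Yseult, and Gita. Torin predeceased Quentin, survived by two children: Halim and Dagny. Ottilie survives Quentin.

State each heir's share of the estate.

Ottilie: €90,000; Jessamy: €30,000; Hector: €30,000; Yseult: €30,000; Gita: €30,000; Halim: €30,000; Dagny: €30,000

The entire €270,000 passes to the descendants.
That amount (€270,000) is divided at the children's generation into 3 shares of €90,000. Ottilie takes €90,000. The 2 shares of the deceased (Isolde and Torin) are combined into a pool of €180,000.
That pool (€180,000) is divided at the grandchildren's generation equally among Jessamy, Hector, Yseult, Gita, Halim, and Dagny: €30,000 each.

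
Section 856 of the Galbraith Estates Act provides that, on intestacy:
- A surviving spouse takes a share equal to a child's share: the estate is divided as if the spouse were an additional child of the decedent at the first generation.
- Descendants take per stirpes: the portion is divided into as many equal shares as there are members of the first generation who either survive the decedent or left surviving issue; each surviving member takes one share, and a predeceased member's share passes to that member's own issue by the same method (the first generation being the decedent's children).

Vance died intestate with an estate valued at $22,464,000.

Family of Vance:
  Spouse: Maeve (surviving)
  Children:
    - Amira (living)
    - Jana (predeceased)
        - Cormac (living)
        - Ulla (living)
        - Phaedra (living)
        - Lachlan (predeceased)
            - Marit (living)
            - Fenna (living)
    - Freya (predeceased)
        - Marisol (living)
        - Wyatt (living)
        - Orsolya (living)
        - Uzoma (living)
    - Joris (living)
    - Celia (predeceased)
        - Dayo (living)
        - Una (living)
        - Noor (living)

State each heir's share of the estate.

Maeve: $3,744,000; Amira: $3,744,000; Cormac: $936,000; Ulla: $936,000; Phaedra: $936,000; Marit: $468,000; Fenna: $468,000; Marisol: $936,000; Wyatt: $936,000; Orsolya: $936,000; Uzoma: $936,000; Joris: $3,744,000; Dayo: $1,248,000; Una: $1,248,000; Noor: $1,248,000

The spouse counts as an additional share at the children's level, so there are 6 primary shares of $3,744,000. Maeve takes one such share ($3,744,000).
The children's combined portion ($18,720,000) is divided into 5 shares of $3,744,000: Amira and Joris each take $3,744,000; Jana's $3,744,000 share passes to Jana's issue; Freya's $3,744,000 share passes to Freya's issue; Celia's $3,744,000 share passes to Celia's issue.
Jana's share ($3,744,000) is divided into 4 shares of $936,000: Cormac, Ulla, and Phaedra each take $936,000; Lachlan's $936,000 share passes to Lachlan's issue.
Lachlan's share ($936,000) is divided into 2 shares of $468,000: Marit and Fenna each take $468,000.
Freya's share ($3,744,000) is divided into 4 shares of $936,000: Marisol, Wyatt, Orsolya, and Uzoma each take $936,000.
Celia's share ($3,744,000) is divided into 3 shares of $1,248,000: Dayo, Una, and Noor each take $1,248,000.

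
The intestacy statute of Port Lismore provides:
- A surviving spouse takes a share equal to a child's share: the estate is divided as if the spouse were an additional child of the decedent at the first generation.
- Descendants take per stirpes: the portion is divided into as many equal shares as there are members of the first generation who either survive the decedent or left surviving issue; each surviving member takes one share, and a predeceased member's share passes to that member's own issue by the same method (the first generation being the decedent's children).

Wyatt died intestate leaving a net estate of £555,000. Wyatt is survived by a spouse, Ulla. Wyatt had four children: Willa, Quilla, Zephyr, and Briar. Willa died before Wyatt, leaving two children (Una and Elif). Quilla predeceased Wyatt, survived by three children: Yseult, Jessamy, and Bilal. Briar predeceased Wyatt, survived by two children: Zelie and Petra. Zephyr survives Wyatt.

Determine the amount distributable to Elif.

The spouse counts as an additional share at the children's level, so there are 5 primary shares of £111,000. Ulla takes one such share (£111,000).
The children's combined portion (£444,000) is divided into 4 shares of £111,000: Zephyr takes £111,000; Willa's £111,000 share passes to Willa's issue; Quilla's £111,000 share passes to Quilla's issue; Briar's £111,000 share passes to Briar's issue.
Willa's share (£111,000) is divided into 2 shares of £55,500: Una and Elif each take £55,500.
Quilla's share (£111,000) is divided into 3 shares of £37,000: Yseult, Jessamy, and Bilal each take £37,000.
Briar's share (£111,000) is divided into 2 shares of £55,500: Zelie and Petra each take £55,500.

Elif receives £55,500.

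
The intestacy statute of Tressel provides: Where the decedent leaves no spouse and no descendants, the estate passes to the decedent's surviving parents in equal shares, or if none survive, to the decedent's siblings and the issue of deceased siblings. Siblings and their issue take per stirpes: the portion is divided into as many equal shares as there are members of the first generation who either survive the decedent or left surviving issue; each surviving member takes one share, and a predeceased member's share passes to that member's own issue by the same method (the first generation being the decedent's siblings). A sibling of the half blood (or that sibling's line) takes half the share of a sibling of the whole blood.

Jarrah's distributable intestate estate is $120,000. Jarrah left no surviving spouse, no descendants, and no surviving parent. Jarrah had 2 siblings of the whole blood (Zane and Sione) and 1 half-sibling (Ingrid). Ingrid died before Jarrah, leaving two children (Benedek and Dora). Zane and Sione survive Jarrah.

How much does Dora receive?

The entire $120,000 passes to the siblings and their issue.
Counting each half-blood sibling's line as half a unit, there are 5/2 units in $120,000, so one unit is $48,000. Whole-blood lines (Zane and Sione) take $48,000 each; half-blood lines (Ingrid) take $24,000 each.
Ingrid's share ($24,000) is divided into 2 shares of $12,000: Benedek and Dora each take $12,000.

Dora receives $12,000.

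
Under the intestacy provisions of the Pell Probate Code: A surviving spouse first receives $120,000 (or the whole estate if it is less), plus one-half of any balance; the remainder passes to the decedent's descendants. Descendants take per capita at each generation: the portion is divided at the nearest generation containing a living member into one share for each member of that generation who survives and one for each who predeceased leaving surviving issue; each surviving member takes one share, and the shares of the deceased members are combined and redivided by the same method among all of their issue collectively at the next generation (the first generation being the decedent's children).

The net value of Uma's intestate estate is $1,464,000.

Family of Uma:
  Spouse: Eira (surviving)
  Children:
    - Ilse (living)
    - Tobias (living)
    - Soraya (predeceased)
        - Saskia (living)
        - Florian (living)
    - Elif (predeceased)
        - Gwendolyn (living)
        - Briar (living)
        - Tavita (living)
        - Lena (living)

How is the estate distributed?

Eira: $792,000; Ilse: $168,000; Tobias: $168,000; Saskia: $56,000; Florian: $56,000; Gwendolyn: $56,000; Briar: $56,000; Tavita: $56,000; Lena: $56,000

Eira first takes $120,000, leaving a balance of $1,344,000. Eira then takes one-half of the balance ($672,000), for a total of $792,000. The remaining $672,000 passes to the descendants.
The descendants' portion ($672,000) is divided at the children's generation into 4 shares of $168,000. Ilse and Tobias each take $168,000. The 2 shares of the deceased (Soraya and Elif) are combined into a pool of $336,000.
That pool ($336,000) is divided at the grandchildren's generation equally among Saskia, Florian, Gwendolyn, Briar, Tavita, and Lena: $56,000 each.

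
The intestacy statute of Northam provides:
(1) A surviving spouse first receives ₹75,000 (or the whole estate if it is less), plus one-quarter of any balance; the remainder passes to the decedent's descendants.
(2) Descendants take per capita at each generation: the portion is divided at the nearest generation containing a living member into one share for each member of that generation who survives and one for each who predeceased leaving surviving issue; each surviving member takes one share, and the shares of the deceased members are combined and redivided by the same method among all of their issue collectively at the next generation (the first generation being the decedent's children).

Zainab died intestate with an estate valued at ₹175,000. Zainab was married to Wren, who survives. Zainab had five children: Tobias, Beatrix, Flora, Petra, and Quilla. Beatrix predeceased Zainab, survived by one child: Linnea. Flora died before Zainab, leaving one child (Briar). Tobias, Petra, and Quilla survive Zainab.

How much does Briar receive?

Wren first takes ₹75,000, leaving a balance of ₹100,000. Wren then takes one-quarter of the balance (₹25,000), for a total of ₹100,000. The remaining ₹75,000 passes to the descendants.
The descendants' portion (₹75,000) is divided at the children's generation into 5 shares of ₹15,000. Tobias, Petra, and Quilla each take ₹15,000. The 2 shares of the deceased (Beatrix and Flora) are combined into a pool of ₹30,000.
That pool (₹30,000) is divided at the grandchildren's generation equally among Linnea and Briar: ₹15,000 each.

Briar receives ₹15,000.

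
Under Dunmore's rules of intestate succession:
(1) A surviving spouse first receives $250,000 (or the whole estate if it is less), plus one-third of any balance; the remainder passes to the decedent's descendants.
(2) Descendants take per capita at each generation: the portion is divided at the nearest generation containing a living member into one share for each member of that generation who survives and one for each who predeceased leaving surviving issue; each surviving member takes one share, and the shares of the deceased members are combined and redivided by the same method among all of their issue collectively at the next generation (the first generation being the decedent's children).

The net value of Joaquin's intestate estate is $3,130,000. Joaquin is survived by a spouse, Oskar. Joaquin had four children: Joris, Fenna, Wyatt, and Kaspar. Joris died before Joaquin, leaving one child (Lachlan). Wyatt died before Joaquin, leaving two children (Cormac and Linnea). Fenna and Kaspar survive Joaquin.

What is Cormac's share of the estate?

Cormac receives $320,000.

Oskar first takes $250,000, leaving a balance of $2,880,000. Oskar then takes one-third of the balance ($960,000), for a total of $1,210,000. The remaining $1,920,000 passes to the descendants.
The descendants' portion ($1,920,000) is divided at the children's generation into 4 shares of $480,000. Fenna and Kaspar each take $480,000. The 2 shares of the deceased (Joris and Wyatt) are combined into a pool of $960,000.
That pool ($960,000) is divided at the grandchildren's generation equally among Lachlan, Cormac, and Linnea: $320,000 each.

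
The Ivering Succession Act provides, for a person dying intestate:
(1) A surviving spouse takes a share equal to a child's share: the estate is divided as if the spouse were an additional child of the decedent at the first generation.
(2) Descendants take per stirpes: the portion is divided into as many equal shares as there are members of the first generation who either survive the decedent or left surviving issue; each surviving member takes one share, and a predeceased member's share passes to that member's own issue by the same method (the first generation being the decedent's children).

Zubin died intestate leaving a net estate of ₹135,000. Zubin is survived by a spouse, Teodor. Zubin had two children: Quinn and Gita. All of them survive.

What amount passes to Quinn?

The spouse counts as an additional share at the children's level, so there are 3 primary shares of ₹45,000. Teodor takes one such share (₹45,000).
The children's combined portion (₹90,000) is divided into 2 shares of ₹45,000: Quinn and Gita each take ₹45,000.

Quinn receives ₹45,000.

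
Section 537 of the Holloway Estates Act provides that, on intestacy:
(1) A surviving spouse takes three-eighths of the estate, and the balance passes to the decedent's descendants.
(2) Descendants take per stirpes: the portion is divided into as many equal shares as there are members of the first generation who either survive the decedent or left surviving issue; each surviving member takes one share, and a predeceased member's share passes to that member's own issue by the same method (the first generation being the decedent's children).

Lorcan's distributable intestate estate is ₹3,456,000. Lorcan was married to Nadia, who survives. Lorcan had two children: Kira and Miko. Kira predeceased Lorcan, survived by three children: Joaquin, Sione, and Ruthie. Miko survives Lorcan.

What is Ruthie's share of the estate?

Ruthie receives ₹360,000.

Nadia takes three-eighths of ₹3,456,000 = ₹1,296,000. The remaining ₹2,160,000 passes to the descendants.
The descendants' portion (₹2,160,000) is divided into 2 shares of ₹1,080,000: Miko takes ₹1,080,000; Kira's ₹1,080,000 share passes to Kira's issue.
Kira's share (₹1,080,000) is divided into 3 shares of ₹360,000: Joaquin, Sione, and Ruthie each take ₹360,000.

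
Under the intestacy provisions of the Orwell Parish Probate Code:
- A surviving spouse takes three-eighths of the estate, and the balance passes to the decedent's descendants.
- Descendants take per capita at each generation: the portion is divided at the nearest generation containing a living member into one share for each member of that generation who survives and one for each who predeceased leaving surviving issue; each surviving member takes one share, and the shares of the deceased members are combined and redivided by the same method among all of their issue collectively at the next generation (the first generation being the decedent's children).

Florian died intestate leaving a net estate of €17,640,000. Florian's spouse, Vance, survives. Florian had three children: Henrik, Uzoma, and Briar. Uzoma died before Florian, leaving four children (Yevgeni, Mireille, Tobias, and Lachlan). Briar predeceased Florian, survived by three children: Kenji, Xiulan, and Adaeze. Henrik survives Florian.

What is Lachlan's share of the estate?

Lachlan receives €1,050,000.

Vance takes three-eighths of €17,640,000 = €6,615,000. The remaining €11,025,000 passes to the descendants.
The descendants' portion (€11,025,000) is divided at the children's generation into 3 shares of €3,675,000. Henrik takes €3,675,000. The 2 shares of the deceased (Uzoma and Briar) are combined into a pool of €7,350,000.
That pool (€7,350,000) is divided at the grandchildren's generation equally among Yevgeni, Mireille, Tobias, Lachlan, Kenji, Xiulan, and Adaeze: €1,050,000 each.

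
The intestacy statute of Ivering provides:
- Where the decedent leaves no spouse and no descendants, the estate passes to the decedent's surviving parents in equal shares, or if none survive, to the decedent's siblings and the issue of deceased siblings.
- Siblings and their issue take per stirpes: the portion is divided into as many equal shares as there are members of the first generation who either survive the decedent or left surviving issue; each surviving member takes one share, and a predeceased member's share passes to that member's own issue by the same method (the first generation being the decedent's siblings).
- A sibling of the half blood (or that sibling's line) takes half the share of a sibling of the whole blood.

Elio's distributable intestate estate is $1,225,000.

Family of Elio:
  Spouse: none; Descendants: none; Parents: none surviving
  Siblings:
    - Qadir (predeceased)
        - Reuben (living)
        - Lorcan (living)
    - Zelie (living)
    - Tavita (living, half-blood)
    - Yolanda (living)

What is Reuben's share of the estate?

The entire $1,225,000 passes to the siblings and their issue.
Counting each half-blood sibling's line as half a unit, there are 7/2 units in $1,225,000, so one unit is $350,000. Whole-blood lines (Qadir, Zelie, and Yolanda) take $350,000 each; half-blood lines (Tavita) take $175,000 each.
Qadir's share ($350,000) is divided into 2 shares of $175,000: Reuben and Lorcan each take $175,000.

Reuben receives $175,000.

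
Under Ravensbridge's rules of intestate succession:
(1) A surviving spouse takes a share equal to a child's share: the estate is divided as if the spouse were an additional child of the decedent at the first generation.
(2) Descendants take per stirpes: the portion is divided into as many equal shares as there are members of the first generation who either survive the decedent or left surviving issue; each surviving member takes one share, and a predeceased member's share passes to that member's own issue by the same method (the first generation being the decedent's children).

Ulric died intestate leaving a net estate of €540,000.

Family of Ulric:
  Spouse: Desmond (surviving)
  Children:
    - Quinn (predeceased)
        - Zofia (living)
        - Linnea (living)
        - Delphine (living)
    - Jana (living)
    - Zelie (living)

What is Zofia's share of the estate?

Zofia receives €45,000.

The spouse counts as an additional share at the children's level, so there are 4 primary shares of €135,000. Desmond takes one such share (€135,000).
The children's combined portion (€405,000) is divided into 3 shares of €135,000: Jana and Zelie each take €135,000; Quinn's €135,000 share passes to Quinn's issue.
Quinn's share (€135,000) is divided into 3 shares of €45,000: Zofia, Linnea, and Delphine each take €45,000.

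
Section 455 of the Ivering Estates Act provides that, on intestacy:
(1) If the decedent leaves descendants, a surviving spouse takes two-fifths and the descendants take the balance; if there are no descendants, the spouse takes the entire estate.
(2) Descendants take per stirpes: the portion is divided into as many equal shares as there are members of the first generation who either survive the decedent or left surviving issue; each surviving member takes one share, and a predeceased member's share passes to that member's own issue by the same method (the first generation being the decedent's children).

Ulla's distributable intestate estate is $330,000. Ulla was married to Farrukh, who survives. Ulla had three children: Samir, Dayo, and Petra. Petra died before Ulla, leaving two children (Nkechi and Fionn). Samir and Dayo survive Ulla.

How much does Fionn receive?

Fionn receives $33,000.

Farrukh takes two-fifths of $330,000 = $132,000. The remaining $198,000 passes to the descendants.
The descendants' portion ($198,000) is divided into 3 shares of $66,000: Samir and Dayo each take $66,000; Petra's $66,000 share passes to Petra's issue.
Petra's share ($66,000) is divided into 2 shares of $33,000: Nkechi and Fionn each take $33,000.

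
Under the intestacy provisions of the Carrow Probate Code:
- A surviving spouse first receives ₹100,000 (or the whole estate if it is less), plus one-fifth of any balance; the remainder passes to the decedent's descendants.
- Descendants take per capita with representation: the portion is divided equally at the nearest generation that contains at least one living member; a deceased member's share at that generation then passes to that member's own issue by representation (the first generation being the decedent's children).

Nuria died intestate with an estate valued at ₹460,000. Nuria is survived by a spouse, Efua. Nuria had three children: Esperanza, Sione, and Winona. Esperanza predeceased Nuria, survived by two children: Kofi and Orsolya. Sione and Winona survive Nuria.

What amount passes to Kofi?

Kofi receives ₹48,000.

Efua first takes ₹100,000, leaving a balance of ₹360,000. Efua then takes one-fifth of the balance (₹72,000), for a total of ₹172,000. The remaining ₹288,000 passes to the descendants.
The descendants' portion (₹288,000) is divided into 3 shares of ₹96,000: Sione and Winona each take ₹96,000; Esperanza's ₹96,000 share passes to Esperanza's issue.
Esperanza's share (₹96,000) is divided into 2 shares of ₹48,000: Kofi and Orsolya each take ₹48,000.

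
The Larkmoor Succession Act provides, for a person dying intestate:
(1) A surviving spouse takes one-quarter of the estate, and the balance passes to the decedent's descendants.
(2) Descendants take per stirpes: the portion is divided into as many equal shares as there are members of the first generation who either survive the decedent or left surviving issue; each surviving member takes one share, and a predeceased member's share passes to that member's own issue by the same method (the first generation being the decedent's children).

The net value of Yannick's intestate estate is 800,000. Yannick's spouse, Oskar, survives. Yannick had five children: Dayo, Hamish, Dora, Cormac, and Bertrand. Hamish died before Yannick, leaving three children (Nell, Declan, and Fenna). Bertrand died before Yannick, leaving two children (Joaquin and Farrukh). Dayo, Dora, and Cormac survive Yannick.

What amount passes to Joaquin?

Joaquin receives 60,000.

Oskar takes one-quarter of 800,000 = 200,000. The remaining 600,000 passes to the descendants.
The descendants' portion (600,000) is divided into 5 shares of 120,000: Dayo, Dora, and Cormac each take 120,000; Hamish's 120,000 share passes to Hamish's issue; Bertrand's 120,000 share passes to Bertrand's issue.
Hamish's share (120,000) is divided into 3 shares of 40,000: Nell, Declan, and Fenna each take 40,000.
Bertrand's share (120,000) is divided into 2 shares of 60,000: Joaquin and Farrukh each take 60,000.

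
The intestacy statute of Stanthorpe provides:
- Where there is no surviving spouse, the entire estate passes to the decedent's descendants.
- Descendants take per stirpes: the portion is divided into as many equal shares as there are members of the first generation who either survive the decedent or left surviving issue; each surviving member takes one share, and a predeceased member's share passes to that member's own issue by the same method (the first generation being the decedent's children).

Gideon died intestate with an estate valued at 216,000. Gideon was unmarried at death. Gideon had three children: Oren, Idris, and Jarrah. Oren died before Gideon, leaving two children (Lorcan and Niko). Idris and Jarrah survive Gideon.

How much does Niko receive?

Niko receives 36,000.

The entire 216,000 passes to the descendants.
That amount (216,000) is divided into 3 shares of 72,000: Idris and Jarrah each take 72,000; Oren's 72,000 share passes to Oren's issue.
Oren's share (72,000) is divided into 2 shares of 36,000: Lorcan and Niko each take 36,000.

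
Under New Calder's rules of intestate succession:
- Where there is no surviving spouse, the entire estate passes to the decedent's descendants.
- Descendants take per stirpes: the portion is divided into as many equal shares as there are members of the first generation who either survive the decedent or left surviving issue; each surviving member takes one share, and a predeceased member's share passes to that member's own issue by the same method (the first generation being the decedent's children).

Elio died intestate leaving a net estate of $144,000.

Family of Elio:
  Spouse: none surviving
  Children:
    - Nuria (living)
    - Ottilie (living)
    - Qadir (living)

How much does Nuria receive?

Nuria receives $48,000.

The entire $144,000 passes to the descendants.
That amount ($144,000) is divided into 3 shares of $48,000: Nuria, Ottilie, and Qadir each take $48,000.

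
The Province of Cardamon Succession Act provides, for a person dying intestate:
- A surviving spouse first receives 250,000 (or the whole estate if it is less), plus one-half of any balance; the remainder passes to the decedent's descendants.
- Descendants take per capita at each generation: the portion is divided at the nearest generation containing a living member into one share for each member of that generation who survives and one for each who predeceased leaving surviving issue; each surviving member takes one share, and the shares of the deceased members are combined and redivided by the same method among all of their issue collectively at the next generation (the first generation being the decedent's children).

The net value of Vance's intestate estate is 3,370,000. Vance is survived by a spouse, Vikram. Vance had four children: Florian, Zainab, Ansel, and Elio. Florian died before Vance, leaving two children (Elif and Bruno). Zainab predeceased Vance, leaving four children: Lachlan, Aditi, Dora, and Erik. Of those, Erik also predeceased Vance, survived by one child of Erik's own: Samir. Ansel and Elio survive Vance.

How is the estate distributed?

Vikram first takes 250,000, leaving a balance of 3,120,000. Vikram then takes one-half of the balance (1,560,000), for a total of 1,810,000. The remaining 1,560,000 passes to the descendants.
The descendants' portion (1,560,000) is divided at the children's generation into 4 shares of 390,000. Ansel and Elio each take 390,000. The 2 shares of the deceased (Florian and Zainab) are combined into a pool of 780,000.
That pool (780,000) is divided at the grandchildren's generation into 6 shares of 130,000. Elif, Bruno, Lachlan, Aditi, and Dora each take 130,000. The remaining share for the deceased Erik (130,000) is carried to the next generation.
That pool (130,000) passes entirely to Samir, the sole taker at the great-grandchildren's generation.

Vikram: 1,810,000; Elif: 130,000; Bruno: 130,000; Lachlan: 130,000; Aditi: 130,000; Dora: 130,000; Samir: 130,000; Ansel: 390,000; Elio: 390,000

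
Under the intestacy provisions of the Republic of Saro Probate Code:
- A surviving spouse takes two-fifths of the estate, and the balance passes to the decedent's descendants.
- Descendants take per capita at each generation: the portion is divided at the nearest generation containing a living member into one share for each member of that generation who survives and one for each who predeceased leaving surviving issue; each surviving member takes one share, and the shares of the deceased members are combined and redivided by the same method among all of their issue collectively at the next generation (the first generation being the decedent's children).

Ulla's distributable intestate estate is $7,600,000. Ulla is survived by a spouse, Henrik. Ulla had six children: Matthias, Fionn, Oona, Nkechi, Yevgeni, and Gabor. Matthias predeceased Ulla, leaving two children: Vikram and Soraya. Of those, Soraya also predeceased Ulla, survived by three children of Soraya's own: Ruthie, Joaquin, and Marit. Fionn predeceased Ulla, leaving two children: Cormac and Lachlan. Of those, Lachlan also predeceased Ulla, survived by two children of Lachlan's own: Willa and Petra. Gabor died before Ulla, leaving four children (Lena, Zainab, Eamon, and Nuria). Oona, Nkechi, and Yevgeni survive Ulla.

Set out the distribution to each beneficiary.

Henrik: $3,040,000; Vikram: $285,000; Ruthie: $114,000; Joaquin: $114,000; Marit: $114,000; Cormac: $285,000; Willa: $114,000; Petra: $114,000; Oona: $760,000; Nkechi: $760,000; Yevgeni: $760,000; Lena: $285,000; Zainab: $285,000; Eamon: $285,000; Nuria: $285,000

Henrik takes two-fifths of $7,600,000 = $3,040,000. The remaining $4,560,000 passes to the descendants.
The descendants' portion ($4,560,000) is divided at the children's generation into 6 shares of $760,000. Oona, Nkechi, and Yevgeni each take $760,000. The 3 shares of the deceased (Matthias, Fionn, and Gabor) are combined into a pool of $2,280,000.
That pool ($2,280,000) is divided at the grandchildren's generation into 8 shares of $285,000. Vikram, Cormac, Lena, Zainab, Eamon, and Nuria each take $285,000. The 2 shares of the deceased (Soraya and Lachlan) are combined into a pool of $570,000.
That pool ($570,000) is divided at the great-grandchildren's generation equally among Ruthie, Joaquin, Marit, Willa, and Petra: $114,000 each.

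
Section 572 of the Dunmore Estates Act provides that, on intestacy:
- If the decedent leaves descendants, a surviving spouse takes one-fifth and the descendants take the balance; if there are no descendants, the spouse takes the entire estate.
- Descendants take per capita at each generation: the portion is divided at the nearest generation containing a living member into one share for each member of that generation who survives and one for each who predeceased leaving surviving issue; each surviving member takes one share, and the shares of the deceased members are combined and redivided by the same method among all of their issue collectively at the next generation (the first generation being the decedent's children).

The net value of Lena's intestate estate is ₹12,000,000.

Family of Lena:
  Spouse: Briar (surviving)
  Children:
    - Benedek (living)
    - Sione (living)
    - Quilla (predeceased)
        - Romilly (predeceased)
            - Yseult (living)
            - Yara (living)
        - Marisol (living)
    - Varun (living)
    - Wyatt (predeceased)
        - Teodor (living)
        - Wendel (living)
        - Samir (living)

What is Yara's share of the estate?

Yara receives ₹384,000.

Briar takes one-fifth of ₹12,000,000 = ₹2,400,000. The remaining ₹9,600,000 passes to the descendants.
The descendants' portion (₹9,600,000) is divided at the children's generation into 5 shares of ₹1,920,000. Benedek, Sione, and Varun each take ₹1,920,000. The 2 shares of the deceased (Quilla and Wyatt) are combined into a pool of ₹3,840,000.
That pool (₹3,840,000) is divided at the grandchildren's generation into 5 shares of ₹768,000. Marisol, Teodor, Wendel, and Samir each take ₹768,000. The remaining share for the deceased Romilly (₹768,000) is carried to the next generation.
That pool (₹768,000) is divided at the great-grandchildren's generation equally among Yseult and Yara: ₹384,000 each.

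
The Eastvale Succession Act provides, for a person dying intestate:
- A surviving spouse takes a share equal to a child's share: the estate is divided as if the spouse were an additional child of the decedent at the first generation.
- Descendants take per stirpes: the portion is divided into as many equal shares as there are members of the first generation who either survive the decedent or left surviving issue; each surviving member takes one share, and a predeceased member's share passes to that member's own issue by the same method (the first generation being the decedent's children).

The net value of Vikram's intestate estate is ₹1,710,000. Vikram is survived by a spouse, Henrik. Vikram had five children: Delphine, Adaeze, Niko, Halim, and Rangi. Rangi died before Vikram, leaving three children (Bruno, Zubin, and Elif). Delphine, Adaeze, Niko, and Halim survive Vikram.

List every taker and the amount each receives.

The spouse counts as an additional share at the children's level, so there are 6 primary shares of ₹285,000. Henrik takes one such share (₹285,000).
The children's combined portion (₹1,425,000) is divided into 5 shares of ₹285,000: Delphine, Adaeze, Niko, and Halim each take ₹285,000; Rangi's ₹285,000 share passes to Rangi's issue.
Rangi's share (₹285,000) is divided into 3 shares of ₹95,000: Bruno, Zubin, and Elif each take ₹95,000.

Henrik: ₹285,000; Delphine: ₹285,000; Adaeze: ₹285,000; Niko: ₹285,000; Halim: ₹285,000; Bruno: ₹95,000; Zubin: ₹95,000; Elif: ₹95,000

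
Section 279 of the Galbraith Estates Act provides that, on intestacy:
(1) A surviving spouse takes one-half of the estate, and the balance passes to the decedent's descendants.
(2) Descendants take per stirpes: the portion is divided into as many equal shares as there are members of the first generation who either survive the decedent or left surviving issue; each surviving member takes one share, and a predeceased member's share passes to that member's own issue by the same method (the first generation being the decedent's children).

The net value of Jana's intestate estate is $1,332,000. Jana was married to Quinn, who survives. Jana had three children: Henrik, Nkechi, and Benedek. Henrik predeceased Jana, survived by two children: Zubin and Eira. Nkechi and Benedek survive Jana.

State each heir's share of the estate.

Quinn takes one-half of $1,332,000 = $666,000. The remaining $666,000 passes to the descendants.
The descendants' portion ($666,000) is divided into 3 shares of $222,000: Nkechi and Benedek each take $222,000; Henrik's $222,000 share passes to Henrik's issue.
Henrik's share ($222,000) is divided into 2 shares of $111,000: Zubin and Eira each take $111,000.

Quinn: $666,000; Zubin: $111,000; Eira: $111,000; Nkechi: $222,000; Benedek: $222,000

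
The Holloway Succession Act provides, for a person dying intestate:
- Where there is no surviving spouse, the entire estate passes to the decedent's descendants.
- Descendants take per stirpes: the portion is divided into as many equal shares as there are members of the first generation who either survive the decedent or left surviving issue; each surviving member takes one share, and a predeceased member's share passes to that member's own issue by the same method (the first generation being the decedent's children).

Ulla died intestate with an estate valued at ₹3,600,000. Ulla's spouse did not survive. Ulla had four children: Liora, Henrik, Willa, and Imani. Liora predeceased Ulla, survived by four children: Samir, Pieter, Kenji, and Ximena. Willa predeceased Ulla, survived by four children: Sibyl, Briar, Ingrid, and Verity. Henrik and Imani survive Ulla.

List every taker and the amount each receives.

Samir: ₹225,000; Pieter: ₹225,000; Kenji: ₹225,000; Ximena: ₹225,000; Henrik: ₹900,000; Sibyl: ₹225,000; Briar: ₹225,000; Ingrid: ₹225,000; Verity: ₹225,000; Imani: ₹900,000

The entire ₹3,600,000 passes to the descendants.
That amount (₹3,600,000) is divided into 4 shares of ₹900,000: Henrik and Imani each take ₹900,000; Liora's ₹900,000 share passes to Liora's issue; Willa's ₹900,000 share passes to Willa's issue.
Liora's share (₹900,000) is divided into 4 shares of ₹225,000: Samir, Pieter, Kenji, and Ximena each take ₹225,000.
Willa's share (₹900,000) is divided into 4 shares of ₹225,000: Sibyl, Briar, Ingrid, and Verity each take ₹225,000.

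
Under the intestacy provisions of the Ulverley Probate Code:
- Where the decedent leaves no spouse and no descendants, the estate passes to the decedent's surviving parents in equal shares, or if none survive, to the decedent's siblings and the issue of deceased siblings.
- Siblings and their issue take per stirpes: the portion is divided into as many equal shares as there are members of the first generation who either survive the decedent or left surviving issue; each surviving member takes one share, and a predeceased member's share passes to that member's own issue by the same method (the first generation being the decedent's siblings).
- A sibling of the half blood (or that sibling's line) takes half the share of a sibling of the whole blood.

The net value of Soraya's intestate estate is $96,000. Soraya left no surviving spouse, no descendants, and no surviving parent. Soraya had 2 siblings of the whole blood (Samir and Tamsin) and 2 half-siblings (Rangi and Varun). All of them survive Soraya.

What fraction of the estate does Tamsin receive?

The entire $96,000 passes to the siblings and their issue.
Counting each half-blood sibling's line as half a unit, there are 3 units in $96,000, so one unit is $32,000. Whole-blood lines (Samir and Tamsin) take $32,000 each; half-blood lines (Rangi and Varun) take $16,000 each.

Tamsin receives 1/3 of the estate.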